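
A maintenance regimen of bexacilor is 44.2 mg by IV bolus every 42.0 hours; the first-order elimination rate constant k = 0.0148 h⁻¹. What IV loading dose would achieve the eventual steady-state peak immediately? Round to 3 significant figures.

Accumulation ratio R = 1 / (1 − e^(−kτ)) = 1 / (1 − e^(−0.01480×42.0)) = 1 / (1 − 0.5371) = 2.160
Loading dose = maintenance dose × R = 44.2 × 2.160 ≈ 95.5 mg

95.5 mg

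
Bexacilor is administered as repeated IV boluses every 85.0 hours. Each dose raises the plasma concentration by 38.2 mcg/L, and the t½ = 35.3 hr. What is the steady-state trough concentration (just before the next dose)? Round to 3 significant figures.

k = ln 2 / 35.3 = 0.01964 hr⁻¹
Fraction remaining after one interval: e^(−kτ) = e^(−0.01964 × 85.0) = 0.1884
R = 1 / (1 − 0.1884) = 1.232
Css,max = 38.2 × 1.232 = 47.07 mcg/L
Css,min = Css,max × e^(−kτ) = 47.07 × 0.1884 ≈ 8.87 mcg/L

8.87 mcg/L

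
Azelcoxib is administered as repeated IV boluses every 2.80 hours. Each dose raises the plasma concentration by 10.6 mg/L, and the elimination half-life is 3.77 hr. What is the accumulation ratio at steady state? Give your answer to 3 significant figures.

k = ln 2 / 3.77 = 0.1839 hr⁻¹
Fraction remaining after one interval: e^(−kτ) = e^(−0.1839 × 2.80) = 0.5976
R = 1 / (1 − 0.5976) = 1 / 0.4024 ≈ 2.49

2.49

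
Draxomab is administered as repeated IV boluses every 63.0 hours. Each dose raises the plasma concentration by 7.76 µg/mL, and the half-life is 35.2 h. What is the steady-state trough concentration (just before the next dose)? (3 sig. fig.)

k = ln 2 / 35.2 = 0.01969 h⁻¹
Fraction remaining after one interval: e^(−kτ) = e^(−0.01969 × 63.0) = 0.2892
R = 1 / (1 − 0.2892) = 1.407
Css,max = 7.76 × 1.407 = 10.92 µg/mL
Css,min = Css,max × e^(−kτ) = 10.92 × 0.2892 ≈ 3.16 µg/mL

3.16 µg/mL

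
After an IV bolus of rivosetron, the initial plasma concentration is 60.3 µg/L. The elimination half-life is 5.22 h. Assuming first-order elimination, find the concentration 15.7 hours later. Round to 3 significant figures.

7.50 µg/L

k = ln 2 / 5.22 = 0.1328 h⁻¹
C(t) = C₀ e^(−kt) = 60.3 × e^(−0.1328 × 15.7) = 60.3 × e^(−2.085) = 60.3 × 0.1243 ≈ 7.50 µg/L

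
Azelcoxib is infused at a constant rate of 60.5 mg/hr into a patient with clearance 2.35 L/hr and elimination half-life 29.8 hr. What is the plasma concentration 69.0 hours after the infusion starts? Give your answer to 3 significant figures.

Css = rate / CL = 60.5 / 2.35 = 25.74 mg/L
k = ln 2 / 29.8 = 0.02326 hr⁻¹
C(t) = Css (1 − e^(−kt)) = 25.74 × (1 − e^(−1.605)) = 25.74 × 0.7991 ≈ 20.6 mg/L

20.6 mg/L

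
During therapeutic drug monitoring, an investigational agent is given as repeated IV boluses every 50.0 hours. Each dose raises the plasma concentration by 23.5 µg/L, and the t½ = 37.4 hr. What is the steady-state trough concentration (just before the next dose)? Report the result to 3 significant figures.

k = ln 2 / 37.4 = 0.01853 hr⁻¹
Fraction remaining after one interval: e^(−kτ) = e^(−0.01853 × 50.0) = 0.3959
R = 1 / (1 − 0.3959) = 1.655
Css,max = 23.5 × 1.655 = 38.90 µg/L
Css,min = Css,max × e^(−kτ) = 38.90 × 0.3959 ≈ 15.4 µg/L

15.4 µg/L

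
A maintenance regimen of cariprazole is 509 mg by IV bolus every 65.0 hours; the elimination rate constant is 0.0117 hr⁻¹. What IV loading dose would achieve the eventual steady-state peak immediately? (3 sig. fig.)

956 mg

Accumulation ratio R = 1 / (1 − e^(−kτ)) = 1 / (1 − e^(−0.01170×65.0)) = 1 / (1 − 0.4674) = 1.878
Loading dose = maintenance dose × R = 509 × 1.878 ≈ 956 mg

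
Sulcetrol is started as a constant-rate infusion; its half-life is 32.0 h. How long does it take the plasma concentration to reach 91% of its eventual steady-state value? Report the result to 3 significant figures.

111 hours

k = ln 2 / 32.0 = 0.02166 h⁻¹
f = 1 − e^(−kt)  ⇒  t = −ln(1 − f) / k
t = −ln(1 − 0.91) / 0.02166 = 2.408 / 0.02166 ≈ 111 hours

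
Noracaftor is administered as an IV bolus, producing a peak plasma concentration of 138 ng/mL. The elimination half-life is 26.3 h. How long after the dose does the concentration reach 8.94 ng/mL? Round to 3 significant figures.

k = ln 2 / 26.3 = 0.02636 h⁻¹
C(t) = C₀ e^(−kt)  ⇒  t = ln(C₀/C) / k
t = ln(138/8.94) / 0.02636 = 2.737 / 0.02636 ≈ 104 hours

104 hours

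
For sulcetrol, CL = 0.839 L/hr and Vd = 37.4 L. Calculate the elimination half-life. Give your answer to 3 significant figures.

k = CL / V = 0.839 / 37.4 = 0.02243 hr⁻¹
t½ = ln 2 / k = ln 2 / 0.02243 ≈ 30.9 hours

30.9 hours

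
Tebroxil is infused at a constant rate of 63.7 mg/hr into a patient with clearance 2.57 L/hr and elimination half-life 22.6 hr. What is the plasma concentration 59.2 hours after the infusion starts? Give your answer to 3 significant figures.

20.8 mg/L

Css = rate / CL = 63.7 / 2.57 = 24.79 mg/L
k = ln 2 / 22.6 = 0.03067 hr⁻¹
C(t) = Css (1 − e^(−kt)) = 24.79 × (1 − e^(−1.816)) = 24.79 × 0.8373 ≈ 20.8 mg/L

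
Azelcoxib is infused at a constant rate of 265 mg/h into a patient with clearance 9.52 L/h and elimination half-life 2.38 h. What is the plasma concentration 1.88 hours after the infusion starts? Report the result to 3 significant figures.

11.7 mg/L

Css = rate / CL = 265 / 9.52 = 27.84 mg/L
k = ln 2 / 2.38 = 0.2912 h⁻¹
C(t) = Css (1 − e^(−kt)) = 27.84 × (1 − e^(−0.5475)) = 27.84 × 0.4216 ≈ 11.7 mg/L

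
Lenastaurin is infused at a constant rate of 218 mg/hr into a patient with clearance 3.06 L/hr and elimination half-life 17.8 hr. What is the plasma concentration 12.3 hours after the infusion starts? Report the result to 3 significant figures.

27.1 µg/mL

Css = rate / CL = 218 / 3.06 = 71.24 µg/mL
k = ln 2 / 17.8 = 0.03894 hr⁻¹
C(t) = Css (1 − e^(−kt)) = 71.24 × (1 − e^(−0.4790)) = 71.24 × 0.3806 ≈ 27.1 µg/mL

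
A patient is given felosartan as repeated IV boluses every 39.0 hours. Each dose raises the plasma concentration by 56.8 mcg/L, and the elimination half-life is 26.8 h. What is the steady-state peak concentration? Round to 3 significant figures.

89.4 mcg/L

k = ln 2 / 26.8 = 0.02586 h⁻¹
Fraction remaining after one interval: e^(−kτ) = e^(−0.02586 × 39.0) = 0.3647
R = 1 / (1 − 0.3647) = 1.574
Css,max = 56.8 × 1.574 ≈ 89.4 mcg/L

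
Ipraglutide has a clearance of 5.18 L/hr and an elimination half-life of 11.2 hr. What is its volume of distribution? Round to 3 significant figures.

83.7 L

k = ln 2 / t½ = ln 2 / 11.2 = 0.06189 hr⁻¹
V = CL / k = 5.18 / 0.06189 ≈ 83.7 L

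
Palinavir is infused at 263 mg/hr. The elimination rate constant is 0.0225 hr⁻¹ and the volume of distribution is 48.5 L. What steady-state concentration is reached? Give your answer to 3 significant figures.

241 mg/L

CL = k · V = 0.0225 × 48.5 = 1.091 L/hr
Css = rate / CL = 263 / 1.091 ≈ 241 mg/L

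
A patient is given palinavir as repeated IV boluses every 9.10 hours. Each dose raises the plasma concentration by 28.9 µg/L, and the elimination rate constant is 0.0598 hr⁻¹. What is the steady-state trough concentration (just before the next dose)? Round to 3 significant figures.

Fraction remaining after one interval: e^(−kτ) = e^(−0.05980 × 9.10) = 0.5803
R = 1 / (1 − 0.5803) = 2.383
Css,max = 28.9 × 2.383 = 68.86 µg/L
Css,min = Css,max × e^(−kτ) = 68.86 × 0.5803 ≈ 40.0 µg/L

40.0 µg/L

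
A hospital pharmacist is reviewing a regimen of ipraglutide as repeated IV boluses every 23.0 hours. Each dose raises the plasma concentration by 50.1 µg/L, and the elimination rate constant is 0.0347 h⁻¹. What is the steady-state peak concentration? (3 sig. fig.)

Fraction remaining after one interval: e^(−kτ) = e^(−0.03470 × 23.0) = 0.4502
R = 1 / (1 − 0.4502) = 1.819
Css,max = 50.1 × 1.819 ≈ 91.1 µg/L

91.1 µg/L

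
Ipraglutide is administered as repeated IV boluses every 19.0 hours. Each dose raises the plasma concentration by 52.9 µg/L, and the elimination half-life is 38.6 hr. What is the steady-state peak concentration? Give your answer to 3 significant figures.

k = ln 2 / 38.6 = 0.01796 hr⁻¹
Fraction remaining after one interval: e^(−kτ) = e^(−0.01796 × 19.0) = 0.7109
R = 1 / (1 − 0.7109) = 3.459
Css,max = 52.9 × 3.459 ≈ 183 µg/L

183 µg/L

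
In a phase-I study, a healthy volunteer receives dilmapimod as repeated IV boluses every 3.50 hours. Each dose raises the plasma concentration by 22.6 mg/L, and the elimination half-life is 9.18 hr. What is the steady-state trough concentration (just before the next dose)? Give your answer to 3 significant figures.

74.7 mg/L

k = ln 2 / 9.18 = 0.07551 hr⁻¹
Fraction remaining after one interval: e^(−kτ) = e^(−0.07551 × 3.50) = 0.7678
R = 1 / (1 − 0.7678) = 4.306
Css,max = 22.6 × 4.306 = 97.32 mg/L
Css,min = Css,max × e^(−kτ) = 97.32 × 0.7678 ≈ 74.7 mg/L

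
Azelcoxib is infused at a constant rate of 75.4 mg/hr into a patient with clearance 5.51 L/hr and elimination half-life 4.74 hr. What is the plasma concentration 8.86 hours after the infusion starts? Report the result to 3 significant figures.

9.94 µg/mL

Css = rate / CL = 75.4 / 5.51 = 13.68 µg/mL
k = ln 2 / 4.74 = 0.1462 hr⁻¹
C(t) = Css (1 − e^(−kt)) = 13.68 × (1 − e^(−1.296)) = 13.68 × 0.7263 ≈ 9.94 µg/mL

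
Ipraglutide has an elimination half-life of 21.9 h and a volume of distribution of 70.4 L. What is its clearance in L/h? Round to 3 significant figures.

k = ln 2 / t½ = ln 2 / 21.9 = 0.03165 h⁻¹
CL = k · V = 0.03165 × 70.4 ≈ 2.23 L/h

2.23 L/h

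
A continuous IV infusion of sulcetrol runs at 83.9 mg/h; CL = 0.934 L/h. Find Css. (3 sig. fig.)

Css = infusion rate / CL = 83.9 / 0.934 ≈ 89.8 mg/L

89.8 mg/L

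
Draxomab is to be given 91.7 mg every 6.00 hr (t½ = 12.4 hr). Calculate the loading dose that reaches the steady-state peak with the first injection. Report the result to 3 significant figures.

322 mg

k = ln 2 / 12.4 = 0.05590 hr⁻¹
Accumulation ratio R = 1 / (1 − e^(−kτ)) = 1 / (1 − e^(−0.05590×6.00)) = 1 / (1 − 0.7151) = 3.509
Loading dose = maintenance dose × R = 91.7 × 3.509 ≈ 322 mg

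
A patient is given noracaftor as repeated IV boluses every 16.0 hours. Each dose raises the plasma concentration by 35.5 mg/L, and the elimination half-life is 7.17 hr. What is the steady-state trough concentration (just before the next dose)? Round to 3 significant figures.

k = ln 2 / 7.17 = 0.09667 hr⁻¹
Fraction remaining after one interval: e^(−kτ) = e^(−0.09667 × 16.0) = 0.2129
R = 1 / (1 − 0.2129) = 1.271
Css,max = 35.5 × 1.271 = 45.10 mg/L
Css,min = Css,max × e^(−kτ) = 45.10 × 0.2129 ≈ 9.60 mg/L

9.60 mg/L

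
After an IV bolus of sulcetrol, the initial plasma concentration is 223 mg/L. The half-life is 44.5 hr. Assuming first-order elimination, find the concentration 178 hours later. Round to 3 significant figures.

k = ln 2 / 44.5 = 0.01558 hr⁻¹
C(t) = C₀ e^(−kt) = 223 × e^(−0.01558 × 178) = 223 × e^(−2.773) = 223 × 0.06250 ≈ 13.9 mg/L

13.9 mg/L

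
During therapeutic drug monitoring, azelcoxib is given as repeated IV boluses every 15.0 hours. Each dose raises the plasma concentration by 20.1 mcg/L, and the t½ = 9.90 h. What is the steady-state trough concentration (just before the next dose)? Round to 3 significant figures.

k = ln 2 / 9.90 = 0.07001 h⁻¹
Fraction remaining after one interval: e^(−kτ) = e^(−0.07001 × 15.0) = 0.3499
R = 1 / (1 − 0.3499) = 1.538
Css,max = 20.1 × 1.538 = 30.92 mcg/L
Css,min = Css,max × e^(−kτ) = 30.92 × 0.3499 ≈ 10.8 mcg/L

10.8 mcg/L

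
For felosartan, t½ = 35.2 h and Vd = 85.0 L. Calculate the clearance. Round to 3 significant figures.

k = ln 2 / t½ = ln 2 / 35.2 = 0.01969 h⁻¹
CL = k · V = 0.01969 × 85.0 ≈ 1.67 L/h

1.67 L/h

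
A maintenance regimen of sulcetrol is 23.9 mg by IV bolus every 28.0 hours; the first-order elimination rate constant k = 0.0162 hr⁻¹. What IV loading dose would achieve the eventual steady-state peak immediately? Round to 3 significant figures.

Accumulation ratio R = 1 / (1 − e^(−kτ)) = 1 / (1 − e^(−0.01620×28.0)) = 1 / (1 − 0.6353) = 2.742
Loading dose = maintenance dose × R = 23.9 × 2.742 ≈ 65.5 mg

65.5 mg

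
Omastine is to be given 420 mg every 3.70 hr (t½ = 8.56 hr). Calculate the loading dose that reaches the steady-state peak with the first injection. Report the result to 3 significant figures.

k = ln 2 / 8.56 = 0.08098 hr⁻¹
Accumulation ratio R = 1 / (1 − e^(−kτ)) = 1 / (1 − e^(−0.08098×3.70)) = 1 / (1 − 0.7411) = 3.863
Loading dose = maintenance dose × R = 420 × 3.863 ≈ 1620 mg

1620 mg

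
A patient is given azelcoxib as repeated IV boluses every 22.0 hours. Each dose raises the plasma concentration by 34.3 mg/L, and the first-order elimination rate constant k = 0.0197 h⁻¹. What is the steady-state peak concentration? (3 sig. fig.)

Fraction remaining after one interval: e^(−kτ) = e^(−0.01970 × 22.0) = 0.6483
R = 1 / (1 − 0.6483) = 2.843
Css,max = 34.3 × 2.843 ≈ 97.5 mg/L

97.5 mg/L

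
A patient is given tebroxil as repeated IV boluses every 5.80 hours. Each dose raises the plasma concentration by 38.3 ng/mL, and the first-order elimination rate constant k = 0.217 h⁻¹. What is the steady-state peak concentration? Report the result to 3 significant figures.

53.5 ng/mL

Fraction remaining after one interval: e^(−kτ) = e^(−0.2170 × 5.80) = 0.2841
R = 1 / (1 − 0.2841) = 1.397
Css,max = 38.3 × 1.397 ≈ 53.5 ng/mL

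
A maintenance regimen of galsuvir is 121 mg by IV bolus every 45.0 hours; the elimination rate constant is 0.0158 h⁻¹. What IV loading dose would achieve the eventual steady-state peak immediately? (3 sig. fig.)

238 mg

Accumulation ratio R = 1 / (1 − e^(−kτ)) = 1 / (1 − e^(−0.01580×45.0)) = 1 / (1 − 0.4912) = 1.965
Loading dose = maintenance dose × R = 121 × 1.965 ≈ 238 mg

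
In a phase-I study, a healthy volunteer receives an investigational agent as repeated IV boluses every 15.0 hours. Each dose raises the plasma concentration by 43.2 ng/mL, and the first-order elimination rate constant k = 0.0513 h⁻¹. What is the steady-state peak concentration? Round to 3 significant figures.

Fraction remaining after one interval: e^(−kτ) = e^(−0.05130 × 15.0) = 0.4632
R = 1 / (1 − 0.4632) = 1.863
Css,max = 43.2 × 1.863 ≈ 80.5 ng/mL

80.5 ng/mL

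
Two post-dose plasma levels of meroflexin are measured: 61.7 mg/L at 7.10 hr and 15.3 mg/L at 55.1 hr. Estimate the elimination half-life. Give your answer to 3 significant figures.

k = ln(C₁/C₂) / (t₂ − t₁) = ln(61.7/15.3) / (55.1 − 7.10)
  = 1.394 / 48.00 = 0.02905 hr⁻¹
t½ = ln 2 / k = ln 2 / 0.02905 ≈ 23.9 hours

23.9 hours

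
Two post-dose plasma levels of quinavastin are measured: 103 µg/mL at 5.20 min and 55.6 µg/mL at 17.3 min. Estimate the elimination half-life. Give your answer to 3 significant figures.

k = ln(C₁/C₂) / (t₂ − t₁) = ln(103/55.6) / (17.3 − 5.20)
  = 0.6165 / 12.10 = 0.05095 min⁻¹
t½ = ln 2 / k = ln 2 / 0.05095 ≈ 13.6 minutes

13.6 minutes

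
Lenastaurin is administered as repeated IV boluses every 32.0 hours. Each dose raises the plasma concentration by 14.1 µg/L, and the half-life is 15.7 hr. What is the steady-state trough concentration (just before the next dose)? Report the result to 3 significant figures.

k = ln 2 / 15.7 = 0.04415 hr⁻¹
Fraction remaining after one interval: e^(−kτ) = e^(−0.04415 × 32.0) = 0.2435
R = 1 / (1 − 0.2435) = 1.322
Css,max = 14.1 × 1.322 = 18.64 µg/L
Css,min = Css,max × e^(−kτ) = 18.64 × 0.2435 ≈ 4.54 µg/L

4.54 µg/L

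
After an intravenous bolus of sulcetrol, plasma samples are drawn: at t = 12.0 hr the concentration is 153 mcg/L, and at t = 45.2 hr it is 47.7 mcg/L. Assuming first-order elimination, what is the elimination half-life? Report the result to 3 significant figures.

k = ln(C₁/C₂) / (t₂ − t₁) = ln(153/47.7) / (45.2 − 12.0)
  = 1.166 / 33.20 = 0.03511 hr⁻¹
t½ = ln 2 / k = ln 2 / 0.03511 ≈ 19.7 hours

19.7 hours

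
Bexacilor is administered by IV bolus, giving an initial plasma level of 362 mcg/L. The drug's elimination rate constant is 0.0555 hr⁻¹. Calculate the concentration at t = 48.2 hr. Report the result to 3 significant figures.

24.9 mcg/L

C(t) = C₀ e^(−kt) = 362 × e^(−0.05550 × 48.2) = 362 × e^(−2.675) = 362 × 0.06890 ≈ 24.9 mcg/L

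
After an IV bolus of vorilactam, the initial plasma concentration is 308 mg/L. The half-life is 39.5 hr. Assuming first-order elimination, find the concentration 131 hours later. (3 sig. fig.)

30.9 mg/L

k = ln 2 / 39.5 = 0.01755 hr⁻¹
C(t) = C₀ e^(−kt) = 308 × e^(−0.01755 × 131) = 308 × e^(−2.299) = 308 × 0.1004 ≈ 30.9 mg/L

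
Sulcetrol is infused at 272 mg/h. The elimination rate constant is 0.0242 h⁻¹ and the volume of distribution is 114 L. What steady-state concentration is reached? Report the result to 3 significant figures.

CL = k · V = 0.0242 × 114 = 2.759 L/h
Css = rate / CL = 272 / 2.759 ≈ 98.6 µg/mL

98.6 µg/mL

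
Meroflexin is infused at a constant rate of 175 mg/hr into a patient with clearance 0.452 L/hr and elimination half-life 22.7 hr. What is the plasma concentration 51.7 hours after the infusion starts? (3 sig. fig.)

307 mg/L

Css = rate / CL = 175 / 0.452 = 387.2 mg/L
k = ln 2 / 22.7 = 0.03054 hr⁻¹
C(t) = Css (1 − e^(−kt)) = 387.2 × (1 − e^(−1.579)) = 387.2 × 0.7937 ≈ 307 mg/L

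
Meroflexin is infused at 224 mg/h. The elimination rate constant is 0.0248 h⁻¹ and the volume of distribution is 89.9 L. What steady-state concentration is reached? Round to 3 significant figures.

CL = k · V = 0.0248 × 89.9 = 2.230 L/h
Css = rate / CL = 224 / 2.230 ≈ 100 mg/L

100 mg/L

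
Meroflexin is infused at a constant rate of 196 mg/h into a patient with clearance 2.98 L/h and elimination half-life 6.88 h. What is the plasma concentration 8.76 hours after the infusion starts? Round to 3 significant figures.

38.6 mg/L

Css = rate / CL = 196 / 2.98 = 65.77 mg/L
k = ln 2 / 6.88 = 0.1007 h⁻¹
C(t) = Css (1 − e^(−kt)) = 65.77 × (1 − e^(−0.8826)) = 65.77 × 0.5863 ≈ 38.6 mg/L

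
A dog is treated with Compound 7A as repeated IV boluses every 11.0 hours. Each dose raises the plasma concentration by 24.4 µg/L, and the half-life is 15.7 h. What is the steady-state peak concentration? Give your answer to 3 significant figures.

k = ln 2 / 15.7 = 0.04415 h⁻¹
Fraction remaining after one interval: e^(−kτ) = e^(−0.04415 × 11.0) = 0.6153
R = 1 / (1 − 0.6153) = 2.599
Css,max = 24.4 × 2.599 ≈ 63.4 µg/L

63.4 µg/L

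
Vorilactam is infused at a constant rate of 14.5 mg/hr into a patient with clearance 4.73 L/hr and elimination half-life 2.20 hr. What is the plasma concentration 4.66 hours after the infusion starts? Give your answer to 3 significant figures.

Css = rate / CL = 14.5 / 4.73 = 3.066 µg/mL
k = ln 2 / 2.20 = 0.3151 hr⁻¹
C(t) = Css (1 − e^(−kt)) = 3.066 × (1 − e^(−1.468)) = 3.066 × 0.7697 ≈ 2.36 µg/mL

2.36 µg/mL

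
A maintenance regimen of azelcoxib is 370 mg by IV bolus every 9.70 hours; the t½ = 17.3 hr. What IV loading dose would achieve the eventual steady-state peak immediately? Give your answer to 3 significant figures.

1150 mg

k = ln 2 / 17.3 = 0.04007 hr⁻¹
Accumulation ratio R = 1 / (1 − e^(−kτ)) = 1 / (1 − e^(−0.04007×9.70)) = 1 / (1 − 0.6780) = 3.105
Loading dose = maintenance dose × R = 370 × 3.105 ≈ 1150 mg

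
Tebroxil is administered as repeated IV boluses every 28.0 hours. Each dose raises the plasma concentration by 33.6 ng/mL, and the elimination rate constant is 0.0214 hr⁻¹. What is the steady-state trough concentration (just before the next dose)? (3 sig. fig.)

40.9 ng/mL

Fraction remaining after one interval: e^(−kτ) = e^(−0.02140 × 28.0) = 0.5493
R = 1 / (1 − 0.5493) = 2.219
Css,max = 33.6 × 2.219 = 74.54 ng/mL
Css,min = Css,max × e^(−kτ) = 74.54 × 0.5493 ≈ 40.9 ng/mL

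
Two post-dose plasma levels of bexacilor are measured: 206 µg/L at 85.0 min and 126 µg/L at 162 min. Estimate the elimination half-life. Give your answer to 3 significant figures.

109 minutes

k = ln(C₁/C₂) / (t₂ − t₁) = ln(206/126) / (162 − 85.0)
  = 0.4916 / 77.00 = 0.006384 min⁻¹
t½ = ln 2 / k = ln 2 / 0.006384 ≈ 109 minutes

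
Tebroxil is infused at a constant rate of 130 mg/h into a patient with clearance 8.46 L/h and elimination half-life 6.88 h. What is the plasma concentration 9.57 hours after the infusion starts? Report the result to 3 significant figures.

Css = rate / CL = 130 / 8.46 = 15.37 µg/mL
k = ln 2 / 6.88 = 0.1007 h⁻¹
C(t) = Css (1 − e^(−kt)) = 15.37 × (1 − e^(−0.9642)) = 15.37 × 0.6187 ≈ 9.51 µg/mL

9.51 µg/mL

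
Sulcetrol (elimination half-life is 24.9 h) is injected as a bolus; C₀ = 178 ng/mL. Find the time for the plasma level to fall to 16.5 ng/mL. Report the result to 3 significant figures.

85.4 hours

k = ln 2 / 24.9 = 0.02784 h⁻¹
C(t) = C₀ e^(−kt)  ⇒  t = ln(C₀/C) / k
t = ln(178/16.5) / 0.02784 = 2.378 / 0.02784 ≈ 85.4 hours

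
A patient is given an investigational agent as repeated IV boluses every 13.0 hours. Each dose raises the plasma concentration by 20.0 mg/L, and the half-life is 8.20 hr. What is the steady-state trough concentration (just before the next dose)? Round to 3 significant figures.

10.0 mg/L

k = ln 2 / 8.20 = 0.08453 hr⁻¹
Fraction remaining after one interval: e^(−kτ) = e^(−0.08453 × 13.0) = 0.3332
R = 1 / (1 − 0.3332) = 1.500
Css,max = 20.0 × 1.500 = 30.00 mg/L
Css,min = Css,max × e^(−kτ) = 30.00 × 0.3332 ≈ 10.0 mg/L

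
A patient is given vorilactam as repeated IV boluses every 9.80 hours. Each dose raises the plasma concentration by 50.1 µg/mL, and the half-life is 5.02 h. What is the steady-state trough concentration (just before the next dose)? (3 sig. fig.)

17.5 µg/mL

k = ln 2 / 5.02 = 0.1381 h⁻¹
Fraction remaining after one interval: e^(−kτ) = e^(−0.1381 × 9.80) = 0.2584
R = 1 / (1 − 0.2584) = 1.348
Css,max = 50.1 × 1.348 = 67.56 µg/mL
Css,min = Css,max × e^(−kτ) = 67.56 × 0.2584 ≈ 17.5 µg/mL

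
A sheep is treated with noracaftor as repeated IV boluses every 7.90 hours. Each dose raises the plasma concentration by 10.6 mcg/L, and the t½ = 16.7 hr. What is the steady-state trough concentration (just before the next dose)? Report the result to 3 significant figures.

27.3 mcg/L

k = ln 2 / 16.7 = 0.04151 hr⁻¹
Fraction remaining after one interval: e^(−kτ) = e^(−0.04151 × 7.90) = 0.7204
R = 1 / (1 − 0.7204) = 3.577
Css,max = 10.6 × 3.577 = 37.92 mcg/L
Css,min = Css,max × e^(−kτ) = 37.92 × 0.7204 ≈ 27.3 mcg/L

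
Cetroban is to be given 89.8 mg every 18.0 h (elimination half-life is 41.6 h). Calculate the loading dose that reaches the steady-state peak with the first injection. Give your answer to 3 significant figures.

k = ln 2 / 41.6 = 0.01666 h⁻¹
Accumulation ratio R = 1 / (1 − e^(−kτ)) = 1 / (1 − e^(−0.01666×18.0)) = 1 / (1 − 0.7409) = 3.859
Loading dose = maintenance dose × R = 89.8 × 3.859 ≈ 347 mg

347 mg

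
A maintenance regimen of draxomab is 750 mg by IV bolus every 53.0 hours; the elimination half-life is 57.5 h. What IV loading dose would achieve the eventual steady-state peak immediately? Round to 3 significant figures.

1590 mg

k = ln 2 / 57.5 = 0.01205 h⁻¹
Accumulation ratio R = 1 / (1 − e^(−kτ)) = 1 / (1 − e^(−0.01205×53.0)) = 1 / (1 − 0.5279) = 2.118
Loading dose = maintenance dose × R = 750 × 2.118 ≈ 1590 mg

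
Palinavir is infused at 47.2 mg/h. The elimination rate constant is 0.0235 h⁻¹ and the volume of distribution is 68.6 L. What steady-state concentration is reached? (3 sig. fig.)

29.3 µg/mL

CL = k · V = 0.0235 × 68.6 = 1.612 L/h
Css = rate / CL = 47.2 / 1.612 ≈ 29.3 µg/mL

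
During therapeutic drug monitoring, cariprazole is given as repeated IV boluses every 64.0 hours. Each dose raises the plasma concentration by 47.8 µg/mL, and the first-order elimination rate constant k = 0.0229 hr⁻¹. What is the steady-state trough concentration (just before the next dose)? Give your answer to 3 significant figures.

14.4 µg/mL

Fraction remaining after one interval: e^(−kτ) = e^(−0.02290 × 64.0) = 0.2309
R = 1 / (1 − 0.2309) = 1.300
Css,max = 47.8 × 1.300 = 62.15 µg/mL
Css,min = Css,max × e^(−kτ) = 62.15 × 0.2309 ≈ 14.4 µg/mL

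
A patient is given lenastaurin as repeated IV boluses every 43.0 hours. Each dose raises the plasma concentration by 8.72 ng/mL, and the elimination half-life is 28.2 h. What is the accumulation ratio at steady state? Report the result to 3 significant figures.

1.53

k = ln 2 / 28.2 = 0.02458 h⁻¹
Fraction remaining after one interval: e^(−kτ) = e^(−0.02458 × 43.0) = 0.3475
R = 1 / (1 − 0.3475) = 1 / 0.6525 ≈ 1.53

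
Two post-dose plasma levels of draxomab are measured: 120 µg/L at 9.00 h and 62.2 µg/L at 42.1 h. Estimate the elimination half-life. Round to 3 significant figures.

34.9 hours

k = ln(C₁/C₂) / (t₂ − t₁) = ln(120/62.2) / (42.1 − 9.00)
  = 0.6571 / 33.10 = 0.01985 h⁻¹
t½ = ln 2 / k = ln 2 / 0.01985 ≈ 34.9 hours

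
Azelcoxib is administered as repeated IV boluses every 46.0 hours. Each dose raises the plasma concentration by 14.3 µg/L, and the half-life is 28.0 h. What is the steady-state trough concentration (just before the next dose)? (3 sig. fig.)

6.74 µg/L

k = ln 2 / 28.0 = 0.02476 h⁻¹
Fraction remaining after one interval: e^(−kτ) = e^(−0.02476 × 46.0) = 0.3202
R = 1 / (1 − 0.3202) = 1.471
Css,max = 14.3 × 1.471 = 21.04 µg/L
Css,min = Css,max × e^(−kτ) = 21.04 × 0.3202 ≈ 6.74 µg/L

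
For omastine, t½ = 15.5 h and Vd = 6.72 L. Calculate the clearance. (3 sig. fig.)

0.301 L/h

k = ln 2 / t½ = ln 2 / 15.5 = 0.04472 h⁻¹
CL = k · V = 0.04472 × 6.72 ≈ 0.301 L/h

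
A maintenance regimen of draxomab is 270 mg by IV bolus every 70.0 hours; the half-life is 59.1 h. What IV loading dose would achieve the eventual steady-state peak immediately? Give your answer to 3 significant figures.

482 mg

k = ln 2 / 59.1 = 0.01173 h⁻¹
Accumulation ratio R = 1 / (1 − e^(−kτ)) = 1 / (1 − e^(−0.01173×70.0)) = 1 / (1 − 0.4400) = 1.786
Loading dose = maintenance dose × R = 270 × 1.786 ≈ 482 mg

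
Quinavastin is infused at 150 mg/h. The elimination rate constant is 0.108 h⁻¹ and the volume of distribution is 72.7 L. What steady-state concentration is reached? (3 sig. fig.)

CL = k · V = 0.108 × 72.7 = 7.852 L/h
Css = rate / CL = 150 / 7.852 ≈ 19.1 mg/L

19.1 mg/L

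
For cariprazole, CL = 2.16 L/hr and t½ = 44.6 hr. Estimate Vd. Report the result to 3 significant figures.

k = ln 2 / t½ = ln 2 / 44.6 = 0.01554 hr⁻¹
V = CL / k = 2.16 / 0.01554 ≈ 139 L

139 L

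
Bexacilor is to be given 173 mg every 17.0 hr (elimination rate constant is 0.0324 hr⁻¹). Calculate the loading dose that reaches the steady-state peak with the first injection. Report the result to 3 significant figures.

408 mg

Accumulation ratio R = 1 / (1 − e^(−kτ)) = 1 / (1 − e^(−0.03240×17.0)) = 1 / (1 − 0.5765) = 2.361
Loading dose = maintenance dose × R = 173 × 2.361 ≈ 408 mg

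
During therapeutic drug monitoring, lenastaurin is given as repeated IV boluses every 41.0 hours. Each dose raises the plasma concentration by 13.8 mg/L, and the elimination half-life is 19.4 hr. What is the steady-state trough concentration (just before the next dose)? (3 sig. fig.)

k = ln 2 / 19.4 = 0.03573 hr⁻¹
Fraction remaining after one interval: e^(−kτ) = e^(−0.03573 × 41.0) = 0.2311
R = 1 / (1 − 0.2311) = 1.301
Css,max = 13.8 × 1.301 = 17.95 mg/L
Css,min = Css,max × e^(−kτ) = 17.95 × 0.2311 ≈ 4.15 mg/L

4.15 mg/L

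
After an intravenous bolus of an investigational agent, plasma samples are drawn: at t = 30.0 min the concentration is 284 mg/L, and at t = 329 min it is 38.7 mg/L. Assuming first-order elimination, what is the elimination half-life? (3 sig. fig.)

104 minutes

k = ln(C₁/C₂) / (t₂ − t₁) = ln(284/38.7) / (329 − 30.0)
  = 1.993 / 299.0 = 0.006666 min⁻¹
t½ = ln 2 / k = ln 2 / 0.006666 ≈ 104 minutes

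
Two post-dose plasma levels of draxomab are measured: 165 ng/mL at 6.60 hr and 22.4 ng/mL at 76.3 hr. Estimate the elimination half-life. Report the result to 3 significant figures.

24.2 hours

k = ln(C₁/C₂) / (t₂ − t₁) = ln(165/22.4) / (76.3 − 6.60)
  = 1.997 / 69.70 = 0.02865 hr⁻¹
t½ = ln 2 / k = ln 2 / 0.02865 ≈ 24.2 hours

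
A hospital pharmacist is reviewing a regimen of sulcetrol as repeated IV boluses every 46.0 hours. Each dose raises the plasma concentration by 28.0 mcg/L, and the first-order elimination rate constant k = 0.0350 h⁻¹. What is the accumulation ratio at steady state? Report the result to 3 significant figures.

1.25

Fraction remaining after one interval: e^(−kτ) = e^(−0.03500 × 46.0) = 0.1999
R = 1 / (1 − 0.1999) = 1 / 0.8001 ≈ 1.25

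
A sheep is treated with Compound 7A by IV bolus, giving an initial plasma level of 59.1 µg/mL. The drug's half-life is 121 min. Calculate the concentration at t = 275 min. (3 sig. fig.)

k = ln 2 / 121 = 0.005728 min⁻¹
C(t) = C₀ e^(−kt) = 59.1 × e^(−0.005728 × 275) = 59.1 × e^(−1.575) = 59.1 × 0.2069 ≈ 12.2 µg/mL

12.2 µg/mL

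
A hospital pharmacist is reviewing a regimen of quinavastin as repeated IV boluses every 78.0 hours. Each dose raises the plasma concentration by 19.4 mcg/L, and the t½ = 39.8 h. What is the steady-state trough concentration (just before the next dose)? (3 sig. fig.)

6.71 mcg/L

k = ln 2 / 39.8 = 0.01742 h⁻¹
Fraction remaining after one interval: e^(−kτ) = e^(−0.01742 × 78.0) = 0.2571
R = 1 / (1 − 0.2571) = 1.346
Css,max = 19.4 × 1.346 = 26.11 mcg/L
Css,min = Css,max × e^(−kτ) = 26.11 × 0.2571 ≈ 6.71 mcg/L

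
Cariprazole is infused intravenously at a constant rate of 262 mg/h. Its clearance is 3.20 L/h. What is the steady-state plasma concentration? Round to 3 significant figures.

Css = infusion rate / CL = 262 / 3.20 ≈ 81.9 µg/mL

81.9 µg/mL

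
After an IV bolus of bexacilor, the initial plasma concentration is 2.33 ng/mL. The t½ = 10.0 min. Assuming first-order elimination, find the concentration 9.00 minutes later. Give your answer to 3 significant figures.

k = ln 2 / 10.0 = 0.06931 min⁻¹
9.00 min is 0.9000 half-lives, so C = 2.33 × (1/2)^0.9000 = 2.33 × 0.5359 ≈ 1.25 ng/mL

1.25 ng/mL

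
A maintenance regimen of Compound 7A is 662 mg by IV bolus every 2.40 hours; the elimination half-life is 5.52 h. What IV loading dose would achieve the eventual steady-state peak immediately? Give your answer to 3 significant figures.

2540 mg

k = ln 2 / 5.52 = 0.1256 h⁻¹
Accumulation ratio R = 1 / (1 − e^(−kτ)) = 1 / (1 − e^(−0.1256×2.40)) = 1 / (1 − 0.7398) = 3.843
Loading dose = maintenance dose × R = 662 × 3.843 ≈ 2540 mg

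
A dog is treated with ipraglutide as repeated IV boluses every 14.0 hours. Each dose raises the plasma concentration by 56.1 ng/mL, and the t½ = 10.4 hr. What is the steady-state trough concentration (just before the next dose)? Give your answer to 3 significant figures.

36.4 ng/mL

k = ln 2 / 10.4 = 0.06665 hr⁻¹
Fraction remaining after one interval: e^(−kτ) = e^(−0.06665 × 14.0) = 0.3933
R = 1 / (1 − 0.3933) = 1.648
Css,max = 56.1 × 1.648 = 92.47 ng/mL
Css,min = Css,max × e^(−kτ) = 92.47 × 0.3933 ≈ 36.4 ng/mL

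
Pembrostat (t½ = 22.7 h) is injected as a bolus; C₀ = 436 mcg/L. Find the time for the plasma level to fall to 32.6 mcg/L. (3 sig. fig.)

84.9 hours

k = ln 2 / 22.7 = 0.03054 h⁻¹
C(t) = C₀ e^(−kt)  ⇒  t = ln(C₀/C) / k
t = ln(436/32.6) / 0.03054 = 2.593 / 0.03054 ≈ 84.9 hours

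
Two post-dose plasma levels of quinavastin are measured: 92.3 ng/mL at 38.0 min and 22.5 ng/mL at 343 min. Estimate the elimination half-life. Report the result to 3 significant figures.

k = ln(C₁/C₂) / (t₂ − t₁) = ln(92.3/22.5) / (343 − 38.0)
  = 1.412 / 305.0 = 0.004628 min⁻¹
t½ = ln 2 / k = ln 2 / 0.004628 ≈ 150 minutes

150 minutes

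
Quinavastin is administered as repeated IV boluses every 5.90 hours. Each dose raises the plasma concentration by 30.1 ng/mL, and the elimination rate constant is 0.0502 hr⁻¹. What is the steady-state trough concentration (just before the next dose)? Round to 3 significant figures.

Fraction remaining after one interval: e^(−kτ) = e^(−0.05020 × 5.90) = 0.7437
R = 1 / (1 − 0.7437) = 3.901
Css,max = 30.1 × 3.901 = 117.4 ng/mL
Css,min = Css,max × e^(−kτ) = 117.4 × 0.7437 ≈ 87.3 ng/mL

87.3 ng/mL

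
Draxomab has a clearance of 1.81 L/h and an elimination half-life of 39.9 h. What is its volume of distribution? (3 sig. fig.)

104 L

k = ln 2 / t½ = ln 2 / 39.9 = 0.01737 h⁻¹
V = CL / k = 1.81 / 0.01737 ≈ 104 L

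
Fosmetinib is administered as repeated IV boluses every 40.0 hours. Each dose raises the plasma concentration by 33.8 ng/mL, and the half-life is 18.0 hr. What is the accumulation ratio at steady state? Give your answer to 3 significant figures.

1.27

k = ln 2 / 18.0 = 0.03851 hr⁻¹
Fraction remaining after one interval: e^(−kτ) = e^(−0.03851 × 40.0) = 0.2143
R = 1 / (1 − 0.2143) = 1 / 0.7857 ≈ 1.27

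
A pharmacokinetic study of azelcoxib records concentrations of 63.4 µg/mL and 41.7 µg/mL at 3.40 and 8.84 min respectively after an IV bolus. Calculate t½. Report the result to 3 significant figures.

9.00 minutes

k = ln(C₁/C₂) / (t₂ − t₁) = ln(63.4/41.7) / (8.84 − 3.40)
  = 0.4190 / 5.440 = 0.07702 min⁻¹
t½ = ln 2 / k = ln 2 / 0.07702 ≈ 9.00 minutes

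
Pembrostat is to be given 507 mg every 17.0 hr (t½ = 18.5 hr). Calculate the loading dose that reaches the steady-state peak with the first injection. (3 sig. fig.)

k = ln 2 / 18.5 = 0.03747 hr⁻¹
Accumulation ratio R = 1 / (1 − e^(−kτ)) = 1 / (1 − e^(−0.03747×17.0)) = 1 / (1 − 0.5289) = 2.123
Loading dose = maintenance dose × R = 507 × 2.123 ≈ 1080 mg

1080 mg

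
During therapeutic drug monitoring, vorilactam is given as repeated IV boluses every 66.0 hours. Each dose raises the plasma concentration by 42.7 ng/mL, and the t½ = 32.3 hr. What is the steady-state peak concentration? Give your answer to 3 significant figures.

k = ln 2 / 32.3 = 0.02146 hr⁻¹
Fraction remaining after one interval: e^(−kτ) = e^(−0.02146 × 66.0) = 0.2426
R = 1 / (1 − 0.2426) = 1.320
Css,max = 42.7 × 1.320 ≈ 56.4 ng/mL

56.4 ng/mL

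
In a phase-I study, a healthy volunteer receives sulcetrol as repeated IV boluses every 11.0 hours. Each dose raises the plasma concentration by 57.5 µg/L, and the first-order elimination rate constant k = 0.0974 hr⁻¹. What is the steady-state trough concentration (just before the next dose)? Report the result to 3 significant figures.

30.0 µg/L

Fraction remaining after one interval: e^(−kτ) = e^(−0.09740 × 11.0) = 0.3425
R = 1 / (1 − 0.3425) = 1.521
Css,max = 57.5 × 1.521 = 87.46 µg/L
Css,min = Css,max × e^(−kτ) = 87.46 × 0.3425 ≈ 30.0 µg/L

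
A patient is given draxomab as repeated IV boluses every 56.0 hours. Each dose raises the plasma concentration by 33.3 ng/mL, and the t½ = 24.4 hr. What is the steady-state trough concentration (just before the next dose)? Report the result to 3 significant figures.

8.52 ng/mL

k = ln 2 / 24.4 = 0.02841 hr⁻¹
Fraction remaining after one interval: e^(−kτ) = e^(−0.02841 × 56.0) = 0.2038
R = 1 / (1 − 0.2038) = 1.256
Css,max = 33.3 × 1.256 = 41.82 ng/mL
Css,min = Css,max × e^(−kτ) = 41.82 × 0.2038 ≈ 8.52 ng/mL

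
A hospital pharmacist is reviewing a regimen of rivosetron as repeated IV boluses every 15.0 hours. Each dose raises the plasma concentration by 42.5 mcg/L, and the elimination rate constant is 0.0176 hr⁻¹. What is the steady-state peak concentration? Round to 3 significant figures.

Fraction remaining after one interval: e^(−kτ) = e^(−0.01760 × 15.0) = 0.7680
R = 1 / (1 − 0.7680) = 4.310
Css,max = 42.5 × 4.310 ≈ 183 mcg/L

183 mcg/L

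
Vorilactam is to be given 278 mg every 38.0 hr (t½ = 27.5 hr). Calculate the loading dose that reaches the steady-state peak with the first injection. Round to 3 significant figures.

451 mg

k = ln 2 / 27.5 = 0.02521 hr⁻¹
Accumulation ratio R = 1 / (1 − e^(−kτ)) = 1 / (1 − e^(−0.02521×38.0)) = 1 / (1 − 0.3837) = 1.623
Loading dose = maintenance dose × R = 278 × 1.623 ≈ 451 mg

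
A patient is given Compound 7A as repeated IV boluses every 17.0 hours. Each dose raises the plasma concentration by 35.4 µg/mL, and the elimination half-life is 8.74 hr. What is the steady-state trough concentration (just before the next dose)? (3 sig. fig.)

k = ln 2 / 8.74 = 0.07931 hr⁻¹
Fraction remaining after one interval: e^(−kτ) = e^(−0.07931 × 17.0) = 0.2597
R = 1 / (1 − 0.2597) = 1.351
Css,max = 35.4 × 1.351 = 47.82 µg/mL
Css,min = Css,max × e^(−kτ) = 47.82 × 0.2597 ≈ 12.4 µg/mL

12.4 µg/mL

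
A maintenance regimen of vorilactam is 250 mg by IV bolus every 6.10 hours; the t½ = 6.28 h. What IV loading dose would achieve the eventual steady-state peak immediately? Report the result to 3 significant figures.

510 mg

k = ln 2 / 6.28 = 0.1104 h⁻¹
Accumulation ratio R = 1 / (1 − e^(−kτ)) = 1 / (1 − e^(−0.1104×6.10)) = 1 / (1 − 0.5100) = 2.041
Loading dose = maintenance dose × R = 250 × 2.041 ≈ 510 mg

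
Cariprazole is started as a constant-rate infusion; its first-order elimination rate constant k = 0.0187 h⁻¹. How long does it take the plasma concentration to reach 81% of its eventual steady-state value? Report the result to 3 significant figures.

f = 1 − e^(−kt)  ⇒  t = −ln(1 − f) / k
t = −ln(1 − 0.81) / 0.01870 = 1.661 / 0.01870 ≈ 88.8 hours

88.8 hours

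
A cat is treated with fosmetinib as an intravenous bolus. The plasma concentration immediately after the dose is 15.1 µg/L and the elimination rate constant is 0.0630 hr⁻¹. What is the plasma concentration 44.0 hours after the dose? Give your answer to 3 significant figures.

0.944 µg/L

C(t) = C₀ e^(−kt) = 15.1 × e^(−0.06300 × 44.0) = 15.1 × e^(−2.772) = 15.1 × 0.06254 ≈ 0.944 µg/L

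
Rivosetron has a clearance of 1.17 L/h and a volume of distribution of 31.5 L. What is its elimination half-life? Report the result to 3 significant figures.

k = CL / V = 1.17 / 31.5 = 0.03714 h⁻¹
t½ = ln 2 / k = ln 2 / 0.03714 ≈ 18.7 hours

18.7 hours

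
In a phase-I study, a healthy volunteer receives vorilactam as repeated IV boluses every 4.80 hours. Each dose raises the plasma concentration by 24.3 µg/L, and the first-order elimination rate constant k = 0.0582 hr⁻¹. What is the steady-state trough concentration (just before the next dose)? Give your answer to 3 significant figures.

Fraction remaining after one interval: e^(−kτ) = e^(−0.05820 × 4.80) = 0.7563
R = 1 / (1 − 0.7563) = 4.103
Css,max = 24.3 × 4.103 = 99.70 µg/L
Css,min = Css,max × e^(−kτ) = 99.70 × 0.7563 ≈ 75.4 µg/L

75.4 µg/L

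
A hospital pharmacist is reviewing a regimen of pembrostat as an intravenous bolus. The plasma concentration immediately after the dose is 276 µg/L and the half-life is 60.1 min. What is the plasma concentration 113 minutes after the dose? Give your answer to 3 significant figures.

75.0 µg/L

k = ln 2 / 60.1 = 0.01153 min⁻¹
113 min is 1.880 half-lives, so C = 276 × (1/2)^1.880 = 276 × 0.2716 ≈ 75.0 µg/L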